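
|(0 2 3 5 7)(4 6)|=10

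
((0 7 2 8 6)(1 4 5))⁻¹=(0 6 8 2 7)(1 5 4)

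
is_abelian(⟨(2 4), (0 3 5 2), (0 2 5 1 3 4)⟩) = no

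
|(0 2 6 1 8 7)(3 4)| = 6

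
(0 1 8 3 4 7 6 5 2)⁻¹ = (0 2 5 6 7 4 3 8 1)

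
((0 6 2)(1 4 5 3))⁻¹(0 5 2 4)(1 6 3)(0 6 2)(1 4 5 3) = (0 5 6 3)(1 4 2)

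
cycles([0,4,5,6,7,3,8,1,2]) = (1 4 7)(2 5 3 6 8)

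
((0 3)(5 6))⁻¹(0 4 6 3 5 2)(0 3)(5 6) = (0 6 2 3 4 5)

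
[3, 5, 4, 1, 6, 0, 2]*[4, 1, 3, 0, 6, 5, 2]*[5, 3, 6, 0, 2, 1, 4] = [5, 1, 4, 3, 6, 2, 0]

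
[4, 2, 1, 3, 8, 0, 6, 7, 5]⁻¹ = [5, 2, 1, 3, 0, 8, 6, 7, 4]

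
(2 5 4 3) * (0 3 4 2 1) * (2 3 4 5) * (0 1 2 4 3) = (0 3 2 4 5)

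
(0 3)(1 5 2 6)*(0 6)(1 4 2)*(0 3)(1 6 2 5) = (2 3)(4 5 6)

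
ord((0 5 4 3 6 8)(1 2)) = 6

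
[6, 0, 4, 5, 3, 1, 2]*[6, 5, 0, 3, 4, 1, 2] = [2, 6, 4, 1, 3, 5, 0]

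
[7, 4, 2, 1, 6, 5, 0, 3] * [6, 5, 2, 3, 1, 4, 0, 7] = [7, 1, 2, 5, 0, 4, 6, 3]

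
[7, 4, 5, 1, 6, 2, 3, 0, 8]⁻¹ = [7, 3, 5, 6, 1, 2, 4, 0, 8]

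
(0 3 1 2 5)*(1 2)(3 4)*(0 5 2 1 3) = (0 4)(1 3)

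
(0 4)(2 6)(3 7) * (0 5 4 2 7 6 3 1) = (0 2 3 6 7 1)(4 5)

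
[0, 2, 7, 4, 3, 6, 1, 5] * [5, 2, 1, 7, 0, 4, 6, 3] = [5, 1, 3, 0, 7, 6, 2, 4]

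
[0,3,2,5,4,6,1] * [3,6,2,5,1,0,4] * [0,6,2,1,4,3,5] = [1,3,2,0,6,4,5]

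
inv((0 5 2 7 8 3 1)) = (0 1 3 8 7 2 5)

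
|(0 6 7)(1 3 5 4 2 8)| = 6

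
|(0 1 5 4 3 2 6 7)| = 8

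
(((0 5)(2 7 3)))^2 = (2 3 7)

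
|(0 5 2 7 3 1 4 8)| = 8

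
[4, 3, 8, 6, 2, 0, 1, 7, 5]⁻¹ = [5, 6, 4, 1, 0, 8, 3, 7, 2]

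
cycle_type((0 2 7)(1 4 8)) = 3^2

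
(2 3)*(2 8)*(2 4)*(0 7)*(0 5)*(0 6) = (0 7 5 6)(2 3 8 4)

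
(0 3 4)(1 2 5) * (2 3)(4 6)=(0 2 5 1 3 6 4)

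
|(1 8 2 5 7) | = 5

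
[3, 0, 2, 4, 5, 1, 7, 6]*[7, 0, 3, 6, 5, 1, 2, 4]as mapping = [0→6, 1→7, 2→3, 3→5, 4→1, 5→0, 6→4, 7→2]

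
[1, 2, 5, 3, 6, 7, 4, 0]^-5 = [0, 1, 2, 3, 6, 5, 4, 7]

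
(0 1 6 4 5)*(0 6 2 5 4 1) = (1 2 5 6)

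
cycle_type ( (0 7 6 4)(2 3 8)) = 3.4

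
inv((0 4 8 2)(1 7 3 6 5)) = (0 2 8 4)(1 5 6 3 7)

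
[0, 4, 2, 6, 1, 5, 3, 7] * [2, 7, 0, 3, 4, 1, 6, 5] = [2, 4, 0, 6, 7, 1, 3, 5]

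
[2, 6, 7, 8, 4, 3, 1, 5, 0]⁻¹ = [8, 6, 0, 5, 4, 7, 1, 2, 3]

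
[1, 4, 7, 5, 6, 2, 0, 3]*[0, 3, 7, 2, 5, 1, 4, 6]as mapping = [0→3, 1→5, 2→6, 3→1, 4→4, 5→7, 6→0, 7→2]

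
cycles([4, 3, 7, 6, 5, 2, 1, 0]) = (0 4 5 2 7)(1 3 6)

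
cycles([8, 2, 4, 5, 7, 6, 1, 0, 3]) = (0 8 3 5 6 1 2 4 7) 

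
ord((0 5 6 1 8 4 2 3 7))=9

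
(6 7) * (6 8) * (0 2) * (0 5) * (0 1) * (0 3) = (0 2 5 1 3)(6 7 8)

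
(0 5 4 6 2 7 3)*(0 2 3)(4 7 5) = (0 4 6 3 2 5 7)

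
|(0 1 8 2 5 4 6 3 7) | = 9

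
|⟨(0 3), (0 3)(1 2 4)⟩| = 6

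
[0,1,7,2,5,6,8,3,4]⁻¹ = [0,1,3,7,8,4,5,2,6]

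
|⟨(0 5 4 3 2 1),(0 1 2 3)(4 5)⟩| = 72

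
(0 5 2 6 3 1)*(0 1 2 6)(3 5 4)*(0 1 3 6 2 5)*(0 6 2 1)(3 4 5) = (0 5 1 4 2)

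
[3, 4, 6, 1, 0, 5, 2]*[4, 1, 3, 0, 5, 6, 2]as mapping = [0→0, 1→5, 2→2, 3→1, 4→4, 5→6, 6→3]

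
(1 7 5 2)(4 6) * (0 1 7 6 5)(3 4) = (0 1 6 3 4 5 2 7)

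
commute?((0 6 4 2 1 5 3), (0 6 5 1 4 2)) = no:(0 6 4 2 1 5 3) * (0 6 5 1 4 2) = (0 5 3 6 2 4), (0 6 5 1 4 2) * (0 6 4 2 1 5 3) = (0 4 1 2 6 3)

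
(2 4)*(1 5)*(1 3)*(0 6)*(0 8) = (0 6 8)(1 5 3)(2 4)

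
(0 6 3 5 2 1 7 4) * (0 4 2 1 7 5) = (0 6 3)(1 5)(2 7)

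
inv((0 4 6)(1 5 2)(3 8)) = (0 6 4)(1 2 5)(3 8)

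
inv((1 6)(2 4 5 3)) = (1 6)(2 3 5 4)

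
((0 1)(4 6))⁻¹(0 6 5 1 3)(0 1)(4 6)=(0 3 1 4 5)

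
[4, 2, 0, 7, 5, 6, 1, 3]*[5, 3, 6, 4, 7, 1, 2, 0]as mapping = [0→7, 1→6, 2→5, 3→0, 4→1, 5→2, 6→3, 7→4]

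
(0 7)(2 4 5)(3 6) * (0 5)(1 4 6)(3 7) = (0 3 1 4)(2 6 7 5)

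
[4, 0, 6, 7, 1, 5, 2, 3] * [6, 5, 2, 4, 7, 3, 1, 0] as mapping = [0→7, 1→6, 2→1, 3→0, 4→5, 5→3, 6→2, 7→4] 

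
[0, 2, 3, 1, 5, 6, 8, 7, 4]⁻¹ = [0, 3, 1, 2, 8, 4, 5, 7, 6]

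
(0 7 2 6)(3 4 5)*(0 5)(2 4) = (0 7 4)(2 6 5 3)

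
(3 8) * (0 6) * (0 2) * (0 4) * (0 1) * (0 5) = (0 6 2 4 1 5)(3 8)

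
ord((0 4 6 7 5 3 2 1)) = 8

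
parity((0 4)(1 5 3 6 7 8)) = even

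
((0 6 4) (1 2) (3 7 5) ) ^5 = (0 4 6) (1 2) (3 5 7) 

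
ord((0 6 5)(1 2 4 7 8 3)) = 6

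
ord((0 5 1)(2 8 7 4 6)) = 15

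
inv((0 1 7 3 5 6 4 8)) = (0 8 4 6 5 3 7 1)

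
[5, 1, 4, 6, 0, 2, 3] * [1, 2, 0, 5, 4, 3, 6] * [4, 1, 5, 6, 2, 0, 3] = [6, 5, 2, 3, 1, 4, 0]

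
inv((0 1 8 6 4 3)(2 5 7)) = (0 3 4 6 8 1)(2 7 5)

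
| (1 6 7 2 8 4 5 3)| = 8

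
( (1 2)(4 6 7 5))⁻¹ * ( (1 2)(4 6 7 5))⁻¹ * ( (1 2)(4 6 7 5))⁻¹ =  (1 2)(4 6 7 5)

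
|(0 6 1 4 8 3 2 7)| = 8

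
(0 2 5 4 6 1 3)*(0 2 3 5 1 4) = (0 3 2 1 5)(4 6)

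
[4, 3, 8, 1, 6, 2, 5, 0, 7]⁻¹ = [7, 3, 5, 1, 0, 6, 4, 8, 2]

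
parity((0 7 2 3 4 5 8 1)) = odd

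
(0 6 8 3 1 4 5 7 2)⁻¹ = (0 2 7 5 4 1 3 8 6)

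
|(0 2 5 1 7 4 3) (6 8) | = 14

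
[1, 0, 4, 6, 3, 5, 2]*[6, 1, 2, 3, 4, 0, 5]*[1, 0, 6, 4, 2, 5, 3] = [0, 3, 2, 5, 4, 1, 6]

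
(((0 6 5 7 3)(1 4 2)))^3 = (0 7 6 3 5)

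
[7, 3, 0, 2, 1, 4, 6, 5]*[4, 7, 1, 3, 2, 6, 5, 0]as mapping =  [0→0, 1→3, 2→4, 3→1, 4→7, 5→2, 6→5, 7→6]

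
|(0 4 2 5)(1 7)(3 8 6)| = 12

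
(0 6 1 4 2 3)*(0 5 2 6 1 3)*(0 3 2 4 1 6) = (0 6 2 3 5 4)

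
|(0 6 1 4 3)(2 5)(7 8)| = 10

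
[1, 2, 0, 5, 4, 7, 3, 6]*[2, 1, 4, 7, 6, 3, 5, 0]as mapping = [0→1, 1→4, 2→2, 3→3, 4→6, 5→0, 6→7, 7→5]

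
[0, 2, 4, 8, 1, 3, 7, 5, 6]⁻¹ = [0, 4, 1, 5, 2, 7, 8, 6, 3]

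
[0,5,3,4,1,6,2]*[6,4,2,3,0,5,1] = [6,5,3,0,4,1,2]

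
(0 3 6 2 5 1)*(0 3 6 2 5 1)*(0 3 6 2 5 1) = (0 2)(1 6)(3 5)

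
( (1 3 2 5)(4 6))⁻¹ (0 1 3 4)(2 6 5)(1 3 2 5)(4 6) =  (0 3 2 6)(1 5 4)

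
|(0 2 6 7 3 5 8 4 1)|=9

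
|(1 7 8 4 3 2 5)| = 7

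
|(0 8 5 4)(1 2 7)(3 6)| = 12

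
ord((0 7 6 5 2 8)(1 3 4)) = 6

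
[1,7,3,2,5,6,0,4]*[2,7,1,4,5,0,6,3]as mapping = [0→7,1→3,2→4,3→1,4→0,5→6,6→2,7→5]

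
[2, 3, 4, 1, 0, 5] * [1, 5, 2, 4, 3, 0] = [2, 4, 3, 5, 1, 0]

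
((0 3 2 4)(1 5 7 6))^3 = (0 4 2 3)(1 6 7 5)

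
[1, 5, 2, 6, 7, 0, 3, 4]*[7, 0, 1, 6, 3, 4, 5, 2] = [0, 4, 1, 5, 2, 7, 6, 3]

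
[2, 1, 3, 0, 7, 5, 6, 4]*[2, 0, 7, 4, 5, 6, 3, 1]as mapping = [0→7, 1→0, 2→4, 3→2, 4→1, 5→6, 6→3, 7→5]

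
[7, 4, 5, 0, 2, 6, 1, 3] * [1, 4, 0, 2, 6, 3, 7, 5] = [5, 6, 3, 1, 0, 7, 4, 2]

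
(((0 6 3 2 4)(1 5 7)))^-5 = (1 5 7)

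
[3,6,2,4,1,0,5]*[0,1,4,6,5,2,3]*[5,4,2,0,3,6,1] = [1,0,3,6,4,5,2]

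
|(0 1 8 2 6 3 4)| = 7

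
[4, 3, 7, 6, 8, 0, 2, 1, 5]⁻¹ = [5, 7, 6, 1, 0, 8, 3, 2, 4]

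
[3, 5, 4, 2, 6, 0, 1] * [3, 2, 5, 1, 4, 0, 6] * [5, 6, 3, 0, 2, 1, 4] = [6, 5, 2, 1, 4, 0, 3]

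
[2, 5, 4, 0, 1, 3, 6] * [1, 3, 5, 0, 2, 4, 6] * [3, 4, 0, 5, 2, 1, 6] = [1, 2, 0, 4, 5, 3, 6]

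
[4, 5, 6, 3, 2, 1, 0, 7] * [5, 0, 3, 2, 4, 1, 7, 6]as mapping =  [0→4, 1→1, 2→7, 3→2, 4→3, 5→0, 6→5, 7→6]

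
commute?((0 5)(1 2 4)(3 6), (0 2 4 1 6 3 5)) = no:(0 5)(1 2 4)(3 6)*(0 2 4 1 6 3 5) = (1 4 6 5 2), (0 2 4 1 6 3 5)*(0 5)(1 2 4)(3 6) = (0 4 2 1 3)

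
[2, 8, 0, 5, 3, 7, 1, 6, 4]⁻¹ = [2, 6, 0, 4, 8, 3, 7, 5, 1]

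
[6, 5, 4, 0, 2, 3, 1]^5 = [0, 1, 4, 3, 2, 5, 6]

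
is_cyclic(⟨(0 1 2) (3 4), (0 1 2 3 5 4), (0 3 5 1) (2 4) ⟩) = no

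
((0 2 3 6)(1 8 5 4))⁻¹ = (0 6 3 2)(1 4 5 8)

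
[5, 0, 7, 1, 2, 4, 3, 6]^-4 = [7, 2, 1, 4, 3, 6, 5, 0]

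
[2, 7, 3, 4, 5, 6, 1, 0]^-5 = [4, 2, 5, 6, 1, 7, 0, 3]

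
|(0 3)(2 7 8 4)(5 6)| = 4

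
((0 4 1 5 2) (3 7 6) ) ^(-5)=(3 7 6) 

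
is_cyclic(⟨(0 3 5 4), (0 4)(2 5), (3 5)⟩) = no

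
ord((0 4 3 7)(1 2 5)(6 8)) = 12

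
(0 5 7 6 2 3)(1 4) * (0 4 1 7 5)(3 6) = (2 6)(3 4 7)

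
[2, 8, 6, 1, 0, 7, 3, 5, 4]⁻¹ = [4, 3, 0, 6, 8, 7, 2, 5, 1]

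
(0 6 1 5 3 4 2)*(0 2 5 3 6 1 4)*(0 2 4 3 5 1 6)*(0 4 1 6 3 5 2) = (0 3)(1 2)(4 6 5)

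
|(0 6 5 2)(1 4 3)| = 12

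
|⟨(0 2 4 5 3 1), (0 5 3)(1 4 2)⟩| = 720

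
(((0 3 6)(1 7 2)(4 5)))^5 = (0 6 3)(1 2 7)(4 5)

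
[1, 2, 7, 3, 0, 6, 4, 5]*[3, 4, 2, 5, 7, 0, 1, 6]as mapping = [0→4, 1→2, 2→6, 3→5, 4→3, 5→1, 6→7, 7→0]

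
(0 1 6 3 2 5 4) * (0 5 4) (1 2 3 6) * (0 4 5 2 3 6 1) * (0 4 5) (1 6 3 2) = (0 2) (1 4) 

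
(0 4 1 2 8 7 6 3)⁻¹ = (0 3 6 7 8 2 1 4)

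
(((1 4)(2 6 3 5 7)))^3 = (1 4)(2 5 6 7 3)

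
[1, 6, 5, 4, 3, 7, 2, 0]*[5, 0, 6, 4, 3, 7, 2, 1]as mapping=[0→0, 1→2, 2→7, 3→3, 4→4, 5→1, 6→6, 7→5]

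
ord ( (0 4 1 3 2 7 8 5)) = 8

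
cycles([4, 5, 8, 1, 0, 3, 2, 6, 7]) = (0 4)(1 5 3)(2 8 7 6)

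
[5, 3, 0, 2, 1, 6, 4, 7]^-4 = [4, 0, 6, 5, 2, 1, 3, 7]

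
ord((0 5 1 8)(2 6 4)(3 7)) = 12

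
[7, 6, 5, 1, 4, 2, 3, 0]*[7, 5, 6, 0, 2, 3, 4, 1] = [1, 4, 3, 5, 2, 6, 0, 7]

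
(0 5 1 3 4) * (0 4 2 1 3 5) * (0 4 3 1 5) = (0 4 3 2 5 1) 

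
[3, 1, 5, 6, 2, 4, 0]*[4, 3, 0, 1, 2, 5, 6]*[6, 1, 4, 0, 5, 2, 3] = [1, 0, 2, 3, 6, 4, 5]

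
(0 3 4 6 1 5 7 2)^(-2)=(0 7 1 4)(2 5 6 3)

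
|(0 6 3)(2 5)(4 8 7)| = 6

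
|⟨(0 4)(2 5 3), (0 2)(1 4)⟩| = 720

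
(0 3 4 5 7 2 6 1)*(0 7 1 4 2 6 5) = (0 3 2 5 1 7 6 4)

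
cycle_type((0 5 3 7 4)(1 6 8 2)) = 4.5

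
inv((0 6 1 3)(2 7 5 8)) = (0 3 1 6)(2 8 5 7)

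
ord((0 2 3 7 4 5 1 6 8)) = 9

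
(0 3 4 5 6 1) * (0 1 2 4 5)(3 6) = (0 6 2 4)(3 5)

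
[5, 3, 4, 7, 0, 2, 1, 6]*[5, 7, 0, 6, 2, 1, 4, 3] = [1, 6, 2, 3, 5, 0, 7, 4]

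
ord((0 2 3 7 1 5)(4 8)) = 6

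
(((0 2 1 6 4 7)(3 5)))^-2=(0 4 1)(2 7 6)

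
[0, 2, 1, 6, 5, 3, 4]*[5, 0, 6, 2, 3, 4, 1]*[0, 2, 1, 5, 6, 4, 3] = [4, 3, 0, 2, 6, 1, 5]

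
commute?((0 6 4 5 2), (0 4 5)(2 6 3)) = no:(0 6 4 5 2)*(0 4 5)(2 6 3) = (0 3 2 4)(5 6), (0 4 5)(2 6 3)*(0 6 4 5 2) = (0 5 6 3)(2 4)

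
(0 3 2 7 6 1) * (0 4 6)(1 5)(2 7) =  (0 3 7)(1 4 6 5)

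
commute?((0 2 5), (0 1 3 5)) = no:(0 2 5) * (0 1 3 5) = (0 2)(1 3 5), (0 1 3 5) * (0 2 5) = (0 1 3)(2 5)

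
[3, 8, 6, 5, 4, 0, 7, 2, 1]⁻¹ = [5, 8, 7, 0, 4, 3, 2, 6, 1]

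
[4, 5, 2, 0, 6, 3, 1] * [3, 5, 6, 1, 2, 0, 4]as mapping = [0→2, 1→0, 2→6, 3→3, 4→4, 5→1, 6→5]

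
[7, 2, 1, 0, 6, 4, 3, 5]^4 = [6, 1, 2, 4, 7, 0, 5, 3]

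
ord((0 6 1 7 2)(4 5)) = 10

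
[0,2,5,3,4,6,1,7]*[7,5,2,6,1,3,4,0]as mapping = [0→7,1→2,2→3,3→6,4→1,5→4,6→5,7→0]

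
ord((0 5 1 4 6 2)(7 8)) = 6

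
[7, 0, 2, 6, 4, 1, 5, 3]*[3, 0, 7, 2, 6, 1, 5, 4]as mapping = [0→4, 1→3, 2→7, 3→5, 4→6, 5→0, 6→1, 7→2]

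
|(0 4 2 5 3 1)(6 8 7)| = 6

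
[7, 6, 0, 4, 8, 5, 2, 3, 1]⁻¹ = [2, 8, 6, 7, 3, 5, 1, 0, 4]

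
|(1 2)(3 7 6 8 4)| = 10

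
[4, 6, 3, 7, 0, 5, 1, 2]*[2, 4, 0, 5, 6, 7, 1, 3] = [6, 1, 5, 3, 2, 7, 4, 0]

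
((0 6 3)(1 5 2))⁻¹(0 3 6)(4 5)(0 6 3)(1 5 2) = (0 3 6)(2 4)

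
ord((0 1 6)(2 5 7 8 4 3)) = 6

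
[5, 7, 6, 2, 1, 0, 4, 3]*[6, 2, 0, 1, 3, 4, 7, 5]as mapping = [0→4, 1→5, 2→7, 3→0, 4→2, 5→6, 6→3, 7→1]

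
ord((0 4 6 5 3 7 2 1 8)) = 9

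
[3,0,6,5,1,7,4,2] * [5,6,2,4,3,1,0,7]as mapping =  [0→4,1→5,2→0,3→1,4→6,5→7,6→3,7→2]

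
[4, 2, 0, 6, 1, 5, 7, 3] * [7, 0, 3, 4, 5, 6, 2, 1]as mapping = [0→5, 1→3, 2→7, 3→2, 4→0, 5→6, 6→1, 7→4]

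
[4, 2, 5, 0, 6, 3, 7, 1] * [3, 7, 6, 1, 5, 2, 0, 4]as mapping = [0→5, 1→6, 2→2, 3→3, 4→0, 5→1, 6→4, 7→7]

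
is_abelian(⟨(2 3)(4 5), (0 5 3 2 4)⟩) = no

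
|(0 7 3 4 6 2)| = 6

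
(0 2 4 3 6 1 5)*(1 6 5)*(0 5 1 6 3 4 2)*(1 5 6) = (3 5 6)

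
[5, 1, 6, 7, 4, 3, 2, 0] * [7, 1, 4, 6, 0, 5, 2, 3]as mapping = [0→5, 1→1, 2→2, 3→3, 4→0, 5→6, 6→4, 7→7]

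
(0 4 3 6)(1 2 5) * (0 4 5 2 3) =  (0 5 1 3 6 4)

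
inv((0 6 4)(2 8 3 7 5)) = (0 4 6)(2 5 7 3 8)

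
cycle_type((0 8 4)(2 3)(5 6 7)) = 2.3^2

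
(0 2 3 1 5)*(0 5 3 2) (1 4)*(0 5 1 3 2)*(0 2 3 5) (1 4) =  (1 3) (4 5) 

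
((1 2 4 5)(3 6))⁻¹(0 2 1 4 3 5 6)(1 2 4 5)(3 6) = (0 4 2 5 6 1 3)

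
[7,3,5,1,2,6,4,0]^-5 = [7,3,4,1,6,2,5,0]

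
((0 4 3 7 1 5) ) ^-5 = (0 4 3 7 1 5) 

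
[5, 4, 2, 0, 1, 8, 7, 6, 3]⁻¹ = [3, 4, 2, 8, 1, 0, 7, 6, 5]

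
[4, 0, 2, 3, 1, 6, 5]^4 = [4, 0, 2, 3, 1, 5, 6]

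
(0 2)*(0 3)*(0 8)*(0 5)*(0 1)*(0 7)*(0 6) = (0 2 3 8 5 1 7 6)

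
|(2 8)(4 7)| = 2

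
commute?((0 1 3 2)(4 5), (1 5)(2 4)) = no:(0 1 3 2)(4 5)*(1 5)(2 4) = (0 5 2)(1 3 4), (1 5)(2 4)*(0 1 3 2)(4 5) = (0 1 4)(2 5 3)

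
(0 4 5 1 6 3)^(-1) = (0 3 6 1 5 4)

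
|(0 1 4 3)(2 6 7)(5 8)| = 12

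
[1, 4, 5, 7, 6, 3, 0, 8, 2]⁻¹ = [6, 0, 8, 5, 1, 2, 4, 3, 7]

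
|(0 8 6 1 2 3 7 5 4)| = 9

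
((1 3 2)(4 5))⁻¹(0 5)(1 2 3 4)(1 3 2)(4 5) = (0 4)(1 2 5 3)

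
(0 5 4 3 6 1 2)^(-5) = (0 4 6 2 5 3 1)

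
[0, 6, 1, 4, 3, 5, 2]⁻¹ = [0, 2, 6, 4, 3, 5, 1]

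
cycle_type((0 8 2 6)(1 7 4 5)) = 4^2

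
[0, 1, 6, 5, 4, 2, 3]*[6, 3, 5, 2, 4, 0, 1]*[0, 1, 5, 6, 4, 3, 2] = [2, 6, 1, 0, 4, 3, 5]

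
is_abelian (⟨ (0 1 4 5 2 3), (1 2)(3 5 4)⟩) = no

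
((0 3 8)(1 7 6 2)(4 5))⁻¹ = (0 8 3)(1 2 6 7)(4 5)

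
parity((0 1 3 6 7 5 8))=even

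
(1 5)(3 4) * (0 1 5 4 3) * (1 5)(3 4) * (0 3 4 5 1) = (0 1 4 3 5)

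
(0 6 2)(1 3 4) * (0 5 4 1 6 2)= (0 2 5 4 6)(1 3)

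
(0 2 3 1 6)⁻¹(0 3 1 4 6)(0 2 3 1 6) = (0 2 1 6 4)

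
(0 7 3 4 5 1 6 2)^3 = (0 4 6 7 5 2 3 1)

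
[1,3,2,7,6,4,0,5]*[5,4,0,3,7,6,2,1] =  [4,3,0,1,2,7,5,6]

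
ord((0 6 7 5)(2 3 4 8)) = 4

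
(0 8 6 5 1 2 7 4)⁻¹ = (0 4 7 2 1 5 6 8)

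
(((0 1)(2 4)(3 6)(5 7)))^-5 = (0 1)(2 4)(3 6)(5 7)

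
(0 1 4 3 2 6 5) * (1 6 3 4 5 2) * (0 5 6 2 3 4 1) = (0 2 4 1 6 3)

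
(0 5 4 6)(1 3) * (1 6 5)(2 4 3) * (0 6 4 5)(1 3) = (0 3 4)(1 2 5)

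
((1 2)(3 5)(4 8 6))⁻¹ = (1 2)(3 5)(4 6 8)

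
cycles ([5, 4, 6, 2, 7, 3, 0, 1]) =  (0 5 3 2 6)(1 4 7)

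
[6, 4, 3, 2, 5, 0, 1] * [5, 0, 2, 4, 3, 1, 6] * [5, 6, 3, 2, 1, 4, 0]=[0, 2, 1, 3, 6, 4, 5]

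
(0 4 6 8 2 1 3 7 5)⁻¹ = (0 5 7 3 1 2 8 6 4)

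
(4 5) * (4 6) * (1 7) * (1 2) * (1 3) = (1 7 2 3)(4 5 6)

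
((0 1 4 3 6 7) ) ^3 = (0 3) (1 6) (4 7) 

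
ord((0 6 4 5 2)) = 5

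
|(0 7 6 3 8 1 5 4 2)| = 9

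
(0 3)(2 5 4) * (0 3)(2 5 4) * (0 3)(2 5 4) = (0 3)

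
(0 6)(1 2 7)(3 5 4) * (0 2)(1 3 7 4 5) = (0 6 2 4 7 3 1)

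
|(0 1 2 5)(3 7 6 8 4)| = 20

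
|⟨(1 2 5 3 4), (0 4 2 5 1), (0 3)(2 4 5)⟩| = 720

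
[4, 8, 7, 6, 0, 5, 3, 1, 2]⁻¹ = [4, 7, 8, 6, 0, 5, 3, 2, 1]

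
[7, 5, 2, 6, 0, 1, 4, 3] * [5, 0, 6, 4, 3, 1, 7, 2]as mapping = [0→2, 1→1, 2→6, 3→7, 4→5, 5→0, 6→3, 7→4]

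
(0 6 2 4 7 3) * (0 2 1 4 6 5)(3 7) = (0 5)(1 4 3 2 6)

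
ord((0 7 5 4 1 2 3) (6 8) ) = 14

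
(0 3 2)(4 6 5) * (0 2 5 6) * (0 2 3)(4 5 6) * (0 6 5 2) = (0 6 4)(2 3 5)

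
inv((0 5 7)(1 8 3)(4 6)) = (0 7 5)(1 3 8)(4 6)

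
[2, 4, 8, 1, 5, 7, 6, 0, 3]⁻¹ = [7, 3, 0, 8, 1, 4, 6, 5, 2]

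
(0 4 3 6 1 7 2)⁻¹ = (0 2 7 1 6 3 4)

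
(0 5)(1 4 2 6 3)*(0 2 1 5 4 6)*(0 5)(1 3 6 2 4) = (0 1 2 5 4 3)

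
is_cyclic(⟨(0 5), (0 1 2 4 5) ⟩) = no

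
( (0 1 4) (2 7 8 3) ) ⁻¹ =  (0 4 1) (2 3 8 7) 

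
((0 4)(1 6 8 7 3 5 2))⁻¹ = (0 4)(1 2 5 3 7 8 6)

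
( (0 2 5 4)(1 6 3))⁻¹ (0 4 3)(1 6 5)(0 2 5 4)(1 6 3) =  (0 1 2)(3 4 6)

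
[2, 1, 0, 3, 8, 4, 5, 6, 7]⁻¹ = [2, 1, 0, 3, 5, 6, 7, 8, 4]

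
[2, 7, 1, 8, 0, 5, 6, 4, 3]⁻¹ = [4, 2, 0, 8, 7, 5, 6, 1, 3]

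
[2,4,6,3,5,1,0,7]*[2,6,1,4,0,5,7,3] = [1,0,7,4,5,6,2,3]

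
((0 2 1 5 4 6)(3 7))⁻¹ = (0 6 4 5 1 2)(3 7)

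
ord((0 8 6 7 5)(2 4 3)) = 15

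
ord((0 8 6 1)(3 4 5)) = 12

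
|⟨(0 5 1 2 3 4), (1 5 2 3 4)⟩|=720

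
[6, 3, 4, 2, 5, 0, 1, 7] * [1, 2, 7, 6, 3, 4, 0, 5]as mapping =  [0→0, 1→6, 2→3, 3→7, 4→4, 5→1, 6→2, 7→5]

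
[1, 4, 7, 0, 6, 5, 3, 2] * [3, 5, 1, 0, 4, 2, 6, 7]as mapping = [0→5, 1→4, 2→7, 3→3, 4→6, 5→2, 6→0, 7→1]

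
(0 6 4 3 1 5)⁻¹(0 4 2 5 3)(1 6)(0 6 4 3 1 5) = (0 1 6 3 2)(4 5)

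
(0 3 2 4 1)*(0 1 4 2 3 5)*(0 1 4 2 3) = (0 5 1 4 2 3)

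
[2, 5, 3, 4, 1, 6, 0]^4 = [1, 2, 5, 6, 0, 3, 4]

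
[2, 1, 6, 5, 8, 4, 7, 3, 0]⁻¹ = [8, 1, 0, 7, 5, 3, 2, 6, 4]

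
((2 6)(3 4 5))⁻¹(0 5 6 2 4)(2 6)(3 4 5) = (0 3 2 6 5)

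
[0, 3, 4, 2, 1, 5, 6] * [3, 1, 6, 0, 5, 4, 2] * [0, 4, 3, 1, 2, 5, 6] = [1, 0, 5, 6, 4, 2, 3]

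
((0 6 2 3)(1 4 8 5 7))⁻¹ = (0 3 2 6)(1 7 5 8 4)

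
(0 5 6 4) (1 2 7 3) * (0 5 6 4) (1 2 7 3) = (0 6) (1 7) (2 3) (4 5) 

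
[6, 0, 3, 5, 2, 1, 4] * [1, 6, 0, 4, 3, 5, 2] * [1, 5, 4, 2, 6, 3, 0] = [4, 5, 6, 3, 1, 0, 2]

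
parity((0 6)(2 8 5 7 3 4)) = even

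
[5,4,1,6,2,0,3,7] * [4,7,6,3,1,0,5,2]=[0,1,7,5,6,4,3,2]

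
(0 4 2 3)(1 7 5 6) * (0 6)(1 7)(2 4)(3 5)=(0 2 5)(3 6 7)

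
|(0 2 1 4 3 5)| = 6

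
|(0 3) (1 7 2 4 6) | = 10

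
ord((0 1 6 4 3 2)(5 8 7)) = 6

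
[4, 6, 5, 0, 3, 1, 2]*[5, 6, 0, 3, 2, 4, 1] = [2, 1, 4, 5, 3, 6, 0]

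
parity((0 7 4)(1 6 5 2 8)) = even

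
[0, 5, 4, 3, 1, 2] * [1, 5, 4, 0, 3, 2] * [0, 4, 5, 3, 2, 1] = [4, 5, 3, 0, 1, 2]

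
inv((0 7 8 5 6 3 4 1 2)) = (0 2 1 4 3 6 5 8 7)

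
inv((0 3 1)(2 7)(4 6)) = (0 1 3)(2 7)(4 6)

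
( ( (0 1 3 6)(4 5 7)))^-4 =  (4 7 5)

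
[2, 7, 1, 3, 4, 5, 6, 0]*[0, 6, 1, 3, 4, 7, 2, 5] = [1, 5, 6, 3, 4, 7, 2, 0]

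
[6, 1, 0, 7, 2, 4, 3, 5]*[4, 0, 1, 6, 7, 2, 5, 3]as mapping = [0→5, 1→0, 2→4, 3→3, 4→1, 5→7, 6→6, 7→2]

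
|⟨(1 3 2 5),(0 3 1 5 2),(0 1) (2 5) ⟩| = 120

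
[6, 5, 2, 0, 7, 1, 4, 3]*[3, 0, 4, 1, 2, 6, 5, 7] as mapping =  [0→5, 1→6, 2→4, 3→3, 4→7, 5→0, 6→2, 7→1] 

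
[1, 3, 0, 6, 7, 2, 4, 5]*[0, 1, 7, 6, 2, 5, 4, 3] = [1, 6, 0, 4, 3, 7, 2, 5]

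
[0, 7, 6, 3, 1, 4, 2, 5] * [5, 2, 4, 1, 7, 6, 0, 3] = [5, 3, 0, 1, 2, 7, 4, 6]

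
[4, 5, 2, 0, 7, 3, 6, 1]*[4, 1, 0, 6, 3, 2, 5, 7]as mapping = [0→3, 1→2, 2→0, 3→4, 4→7, 5→6, 6→5, 7→1]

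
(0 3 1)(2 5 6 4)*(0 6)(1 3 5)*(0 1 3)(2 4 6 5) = (0 2 3)(1 5)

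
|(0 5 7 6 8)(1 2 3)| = 15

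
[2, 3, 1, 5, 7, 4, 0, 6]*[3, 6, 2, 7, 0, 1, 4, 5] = [2, 7, 6, 1, 5, 0, 3, 4]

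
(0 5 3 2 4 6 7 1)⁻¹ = (0 1 7 6 4 2 3 5)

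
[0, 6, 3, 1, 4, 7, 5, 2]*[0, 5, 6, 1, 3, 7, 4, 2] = [0, 4, 1, 5, 3, 2, 7, 6]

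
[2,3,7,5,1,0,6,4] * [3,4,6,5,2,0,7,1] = [6,5,1,0,4,3,7,2] 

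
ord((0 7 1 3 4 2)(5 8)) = 6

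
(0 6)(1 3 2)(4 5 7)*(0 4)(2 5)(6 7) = (0 7)(1 3 5 6 4 2)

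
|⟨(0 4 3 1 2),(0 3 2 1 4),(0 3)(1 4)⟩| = 60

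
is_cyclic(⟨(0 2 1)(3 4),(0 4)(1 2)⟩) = no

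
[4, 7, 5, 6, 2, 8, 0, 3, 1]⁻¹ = [6, 8, 4, 7, 0, 2, 3, 1, 5]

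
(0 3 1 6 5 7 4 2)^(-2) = (0 4 5 1)(2 7 6 3)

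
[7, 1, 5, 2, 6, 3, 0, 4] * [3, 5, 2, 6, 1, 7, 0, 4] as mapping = [0→4, 1→5, 2→7, 3→2, 4→0, 5→6, 6→3, 7→1] 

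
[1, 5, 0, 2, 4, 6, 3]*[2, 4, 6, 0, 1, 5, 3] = [4, 5, 2, 6, 1, 3, 0]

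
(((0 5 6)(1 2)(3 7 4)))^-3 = (1 2)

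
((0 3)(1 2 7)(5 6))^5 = (0 3)(1 7 2)(5 6)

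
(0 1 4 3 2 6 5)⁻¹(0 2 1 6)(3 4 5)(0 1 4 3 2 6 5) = (0 2 3)(1 6 4 5)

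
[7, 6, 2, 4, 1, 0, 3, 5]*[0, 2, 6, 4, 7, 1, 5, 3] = [3, 5, 6, 7, 2, 0, 4, 1]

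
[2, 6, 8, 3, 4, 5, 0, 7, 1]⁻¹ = [6, 8, 0, 3, 4, 5, 1, 7, 2]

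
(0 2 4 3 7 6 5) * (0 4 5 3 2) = (2 5 4)(3 7 6)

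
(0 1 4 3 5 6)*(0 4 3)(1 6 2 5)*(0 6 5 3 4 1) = (0 5 2 3)(1 4 6)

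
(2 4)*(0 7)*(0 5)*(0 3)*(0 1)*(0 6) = (0 7 5 3 1 6)(2 4)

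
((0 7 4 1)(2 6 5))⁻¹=(0 1 4 7)(2 5 6)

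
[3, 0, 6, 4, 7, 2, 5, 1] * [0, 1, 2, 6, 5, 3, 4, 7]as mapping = [0→6, 1→0, 2→4, 3→5, 4→7, 5→2, 6→3, 7→1]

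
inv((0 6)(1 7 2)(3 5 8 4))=(0 6)(1 2 7)(3 4 8 5)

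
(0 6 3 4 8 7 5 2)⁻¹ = (0 2 5 7 8 4 3 6)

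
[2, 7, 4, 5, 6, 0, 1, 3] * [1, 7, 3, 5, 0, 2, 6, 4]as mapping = [0→3, 1→4, 2→0, 3→2, 4→6, 5→1, 6→7, 7→5]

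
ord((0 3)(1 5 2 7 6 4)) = 6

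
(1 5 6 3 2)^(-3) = (1 6 2 5 3)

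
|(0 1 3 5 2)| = 5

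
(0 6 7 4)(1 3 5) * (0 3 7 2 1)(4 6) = (0 4 3 5)(1 7 6 2)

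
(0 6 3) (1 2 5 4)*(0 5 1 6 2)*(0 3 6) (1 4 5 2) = (0 1 3 2 4) 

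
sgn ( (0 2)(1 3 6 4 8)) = -1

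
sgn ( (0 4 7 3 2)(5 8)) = -1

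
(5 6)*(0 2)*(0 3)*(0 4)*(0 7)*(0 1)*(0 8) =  (0 2 3 4 7 1 8)(5 6)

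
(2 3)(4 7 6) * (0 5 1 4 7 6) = (0 5 1 4 6 7)(2 3)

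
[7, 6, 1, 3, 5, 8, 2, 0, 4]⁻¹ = [7, 2, 6, 3, 8, 4, 1, 0, 5]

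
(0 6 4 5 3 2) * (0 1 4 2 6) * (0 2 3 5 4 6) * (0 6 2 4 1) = (0 4 1 2)(3 6)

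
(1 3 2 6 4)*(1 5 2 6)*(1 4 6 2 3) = (2 4 5 3)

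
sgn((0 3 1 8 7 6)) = -1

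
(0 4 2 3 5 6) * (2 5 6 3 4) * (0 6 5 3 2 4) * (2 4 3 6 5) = (0 3 2)(4 6 5)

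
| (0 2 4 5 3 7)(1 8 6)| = 6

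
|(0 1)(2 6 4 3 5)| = 10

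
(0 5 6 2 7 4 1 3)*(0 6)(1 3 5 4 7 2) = (0 4 3 6 1 5)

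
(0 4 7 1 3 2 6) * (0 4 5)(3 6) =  (0 5)(1 6 4 7)(2 3)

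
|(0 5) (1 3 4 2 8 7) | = 6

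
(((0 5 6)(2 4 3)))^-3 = ()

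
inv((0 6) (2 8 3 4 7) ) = (0 6) (2 7 4 3 8) 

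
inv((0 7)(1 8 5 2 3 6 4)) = (0 7)(1 4 6 3 2 5 8)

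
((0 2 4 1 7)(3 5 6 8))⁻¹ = (0 7 1 4 2)(3 8 6 5)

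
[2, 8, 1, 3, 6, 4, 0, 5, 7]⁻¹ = [6, 2, 0, 3, 5, 7, 4, 8, 1]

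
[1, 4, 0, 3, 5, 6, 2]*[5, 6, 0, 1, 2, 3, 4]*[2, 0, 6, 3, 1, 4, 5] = [5, 6, 4, 0, 3, 1, 2]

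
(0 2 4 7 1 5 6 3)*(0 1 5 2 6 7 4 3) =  (0 6)(1 2 3)(5 7)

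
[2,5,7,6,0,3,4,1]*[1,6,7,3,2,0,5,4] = [7,0,4,5,1,3,2,6]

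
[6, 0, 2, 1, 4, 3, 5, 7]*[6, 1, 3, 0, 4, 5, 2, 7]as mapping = [0→2, 1→6, 2→3, 3→1, 4→4, 5→0, 6→5, 7→7]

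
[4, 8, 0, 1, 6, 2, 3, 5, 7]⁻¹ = [2, 3, 5, 6, 0, 7, 4, 8, 1]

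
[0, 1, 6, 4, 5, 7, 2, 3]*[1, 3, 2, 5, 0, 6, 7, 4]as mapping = [0→1, 1→3, 2→7, 3→0, 4→6, 5→4, 6→2, 7→5]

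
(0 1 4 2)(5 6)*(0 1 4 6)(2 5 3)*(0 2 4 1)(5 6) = (0 1 5 2)(3 4 6)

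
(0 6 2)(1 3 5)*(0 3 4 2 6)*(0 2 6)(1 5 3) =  (0 2 1 4 6)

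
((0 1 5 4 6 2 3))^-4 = (0 4 3 5 2 1 6)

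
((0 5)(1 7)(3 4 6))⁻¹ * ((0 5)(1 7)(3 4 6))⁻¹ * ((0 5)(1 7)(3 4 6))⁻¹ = (0 5)(1 7)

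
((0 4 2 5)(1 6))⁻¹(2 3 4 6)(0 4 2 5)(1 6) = (1 5 3 2)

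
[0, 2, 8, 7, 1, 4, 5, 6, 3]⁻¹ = [0, 4, 1, 8, 5, 6, 7, 3, 2]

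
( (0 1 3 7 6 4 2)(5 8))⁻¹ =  (0 2 4 6 7 3 1)(5 8)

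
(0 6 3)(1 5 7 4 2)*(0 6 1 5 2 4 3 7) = (0 1 2 5)(3 6 7)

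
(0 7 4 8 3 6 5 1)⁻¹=(0 1 5 6 3 8 4 7)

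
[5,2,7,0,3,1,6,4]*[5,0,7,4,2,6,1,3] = [6,7,3,5,4,0,1,2]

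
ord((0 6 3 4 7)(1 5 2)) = 15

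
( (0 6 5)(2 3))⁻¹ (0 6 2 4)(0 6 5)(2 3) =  (3 4 6 5)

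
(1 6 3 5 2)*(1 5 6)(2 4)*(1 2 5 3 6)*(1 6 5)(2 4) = (1 4)(2 3 6 5)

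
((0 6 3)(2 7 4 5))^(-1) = (0 3 6)(2 5 4 7)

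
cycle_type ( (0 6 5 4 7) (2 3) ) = 2.5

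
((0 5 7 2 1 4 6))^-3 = (0 1 5 4 7 6 2)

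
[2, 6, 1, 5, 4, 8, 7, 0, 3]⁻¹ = [7, 2, 0, 8, 4, 3, 1, 6, 5]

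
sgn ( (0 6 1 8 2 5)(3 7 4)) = -1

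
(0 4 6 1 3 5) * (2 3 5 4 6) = (0 6 1 5)(2 3 4)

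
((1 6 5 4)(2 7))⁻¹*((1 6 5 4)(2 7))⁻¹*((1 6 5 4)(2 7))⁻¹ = (1 6 5 4)(2 7)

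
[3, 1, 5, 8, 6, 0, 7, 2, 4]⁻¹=[5, 1, 7, 0, 8, 2, 4, 6, 3]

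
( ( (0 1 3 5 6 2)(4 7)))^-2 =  (0 6 3)(1 2 5)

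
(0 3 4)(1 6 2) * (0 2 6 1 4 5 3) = (2 4)(3 5)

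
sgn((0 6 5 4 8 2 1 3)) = -1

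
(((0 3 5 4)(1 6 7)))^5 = (0 3 5 4)(1 7 6)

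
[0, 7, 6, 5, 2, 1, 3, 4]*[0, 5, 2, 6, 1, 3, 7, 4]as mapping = [0→0, 1→4, 2→7, 3→3, 4→2, 5→5, 6→6, 7→1]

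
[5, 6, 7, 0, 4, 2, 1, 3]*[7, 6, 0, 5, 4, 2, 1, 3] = [2, 1, 3, 7, 4, 0, 6, 5]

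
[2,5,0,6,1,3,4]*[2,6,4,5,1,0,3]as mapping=[0→4,1→0,2→2,3→3,4→6,5→5,6→1]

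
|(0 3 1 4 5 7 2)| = 7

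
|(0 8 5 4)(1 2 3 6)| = 4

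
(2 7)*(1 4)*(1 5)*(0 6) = (0 6)(1 4 5)(2 7)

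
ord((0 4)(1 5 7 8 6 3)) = 6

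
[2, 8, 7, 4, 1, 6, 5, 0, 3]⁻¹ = [7, 4, 0, 8, 3, 6, 5, 2, 1]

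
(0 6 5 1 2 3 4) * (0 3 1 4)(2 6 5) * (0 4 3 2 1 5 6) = (0 6 1)(2 5 3 4)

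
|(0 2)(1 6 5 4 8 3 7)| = 14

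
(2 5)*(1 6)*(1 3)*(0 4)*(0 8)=(0 4 8)(1 6 3)(2 5)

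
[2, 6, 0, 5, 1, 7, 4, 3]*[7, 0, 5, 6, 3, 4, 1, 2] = [5, 1, 7, 4, 0, 2, 3, 6]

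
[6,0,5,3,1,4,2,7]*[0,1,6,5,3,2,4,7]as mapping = [0→4,1→0,2→2,3→5,4→1,5→3,6→6,7→7]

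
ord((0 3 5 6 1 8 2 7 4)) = 9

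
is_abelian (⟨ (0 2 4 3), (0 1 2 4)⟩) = no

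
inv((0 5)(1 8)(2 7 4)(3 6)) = (0 5)(1 8)(2 4 7)(3 6)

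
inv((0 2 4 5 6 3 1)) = (0 1 3 6 5 4 2)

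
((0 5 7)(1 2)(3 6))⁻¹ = (0 7 5)(1 2)(3 6)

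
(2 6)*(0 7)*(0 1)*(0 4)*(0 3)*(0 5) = (0 7 1 4 3 5)(2 6)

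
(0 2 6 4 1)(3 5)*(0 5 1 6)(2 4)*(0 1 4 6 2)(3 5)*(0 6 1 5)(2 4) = (0 1 3 2 5)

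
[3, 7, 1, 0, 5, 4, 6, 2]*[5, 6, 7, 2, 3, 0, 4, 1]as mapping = [0→2, 1→1, 2→6, 3→5, 4→0, 5→3, 6→4, 7→7]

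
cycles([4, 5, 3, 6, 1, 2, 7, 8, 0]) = (0 4 1 5 2 3 6 7 8)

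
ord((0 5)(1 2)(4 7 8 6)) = 4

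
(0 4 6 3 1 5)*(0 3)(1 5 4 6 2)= (0 6)(1 4 2)(3 5)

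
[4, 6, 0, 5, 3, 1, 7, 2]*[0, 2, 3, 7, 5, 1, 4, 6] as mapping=[0→5, 1→4, 2→0, 3→1, 4→7, 5→2, 6→6, 7→3] 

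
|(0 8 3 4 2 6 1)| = 7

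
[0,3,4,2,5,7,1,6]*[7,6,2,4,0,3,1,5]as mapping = [0→7,1→4,2→0,3→2,4→3,5→5,6→6,7→1]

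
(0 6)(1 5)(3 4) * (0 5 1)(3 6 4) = (0 4 6 5)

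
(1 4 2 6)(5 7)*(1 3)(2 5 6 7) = (1 4 5 2 7 6 3)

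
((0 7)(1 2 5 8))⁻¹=(0 7)(1 8 5 2)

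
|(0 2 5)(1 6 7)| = 3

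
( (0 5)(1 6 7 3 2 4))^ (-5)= (0 5)(1 6 7 3 2 4)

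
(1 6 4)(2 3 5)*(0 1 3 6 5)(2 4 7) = (0 1 5 4 3)(2 6 7)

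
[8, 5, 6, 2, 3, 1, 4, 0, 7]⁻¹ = [7, 5, 3, 4, 6, 1, 2, 8, 0]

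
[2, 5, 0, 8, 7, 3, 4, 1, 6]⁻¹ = [2, 7, 0, 5, 6, 1, 8, 4, 3]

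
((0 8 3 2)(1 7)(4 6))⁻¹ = (0 2 3 8)(1 7)(4 6)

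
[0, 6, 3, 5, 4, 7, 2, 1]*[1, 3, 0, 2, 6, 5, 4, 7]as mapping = [0→1, 1→4, 2→2, 3→5, 4→6, 5→7, 6→0, 7→3]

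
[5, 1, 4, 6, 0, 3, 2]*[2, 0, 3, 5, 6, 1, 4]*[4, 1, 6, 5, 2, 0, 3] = [1, 4, 3, 2, 6, 0, 5]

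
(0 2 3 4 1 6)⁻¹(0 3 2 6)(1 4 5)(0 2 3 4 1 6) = (0 2 4 3)(1 5 6)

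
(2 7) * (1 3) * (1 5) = (1 3 5) (2 7) 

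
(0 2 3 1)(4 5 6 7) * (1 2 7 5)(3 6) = (0 7 4 1)(2 6 5 3)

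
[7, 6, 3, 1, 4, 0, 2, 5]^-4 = [5, 1, 2, 3, 4, 7, 6, 0]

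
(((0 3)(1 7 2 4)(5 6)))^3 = (0 3)(1 4 2 7)(5 6)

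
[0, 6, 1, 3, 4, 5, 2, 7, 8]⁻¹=[0, 2, 6, 3, 4, 5, 1, 7, 8]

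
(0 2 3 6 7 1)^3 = (0 6)(1 3)(2 7)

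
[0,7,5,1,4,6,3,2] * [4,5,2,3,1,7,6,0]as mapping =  [0→4,1→0,2→7,3→5,4→1,5→6,6→3,7→2]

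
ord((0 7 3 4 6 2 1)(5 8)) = 14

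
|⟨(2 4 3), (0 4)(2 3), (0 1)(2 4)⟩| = 60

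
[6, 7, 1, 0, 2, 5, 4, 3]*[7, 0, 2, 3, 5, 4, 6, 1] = [6, 1, 0, 7, 2, 4, 5, 3]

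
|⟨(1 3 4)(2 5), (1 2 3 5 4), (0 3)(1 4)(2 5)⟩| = 720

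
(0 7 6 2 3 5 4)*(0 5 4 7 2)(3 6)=(0 2 6)(3 4 5 7)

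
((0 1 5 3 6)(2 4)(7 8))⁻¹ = (0 6 3 5 1)(2 4)(7 8)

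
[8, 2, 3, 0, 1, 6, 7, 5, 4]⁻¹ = [3, 4, 1, 2, 8, 7, 5, 6, 0]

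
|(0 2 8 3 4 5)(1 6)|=6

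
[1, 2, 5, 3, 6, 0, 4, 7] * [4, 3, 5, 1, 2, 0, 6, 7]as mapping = [0→3, 1→5, 2→0, 3→1, 4→6, 5→4, 6→2, 7→7]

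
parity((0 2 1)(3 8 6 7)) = odd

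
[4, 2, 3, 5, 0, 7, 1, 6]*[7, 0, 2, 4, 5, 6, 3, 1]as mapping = [0→5, 1→2, 2→4, 3→6, 4→7, 5→1, 6→0, 7→3]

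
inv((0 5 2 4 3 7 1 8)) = (0 8 1 7 3 4 2 5)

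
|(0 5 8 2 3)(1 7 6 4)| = 20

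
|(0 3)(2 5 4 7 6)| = 10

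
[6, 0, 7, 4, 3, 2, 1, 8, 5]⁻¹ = [1, 6, 5, 4, 3, 8, 0, 2, 7]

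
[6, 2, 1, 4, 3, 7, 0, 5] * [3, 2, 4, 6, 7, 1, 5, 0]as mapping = [0→5, 1→4, 2→2, 3→7, 4→6, 5→0, 6→3, 7→1]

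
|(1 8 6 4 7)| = 5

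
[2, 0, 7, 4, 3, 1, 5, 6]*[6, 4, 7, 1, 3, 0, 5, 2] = [7, 6, 2, 3, 1, 4, 0, 5]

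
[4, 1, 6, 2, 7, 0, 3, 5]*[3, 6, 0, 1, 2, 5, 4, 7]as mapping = [0→2, 1→6, 2→4, 3→0, 4→7, 5→3, 6→1, 7→5]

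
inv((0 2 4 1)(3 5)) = (0 1 4 2)(3 5)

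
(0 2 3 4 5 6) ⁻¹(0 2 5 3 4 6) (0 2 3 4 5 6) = (0 2 3 6 4 5) 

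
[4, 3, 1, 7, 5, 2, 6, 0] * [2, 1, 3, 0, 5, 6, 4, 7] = [5, 0, 1, 7, 6, 3, 4, 2]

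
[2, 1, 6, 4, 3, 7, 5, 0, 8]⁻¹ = [7, 1, 0, 4, 3, 6, 2, 5, 8]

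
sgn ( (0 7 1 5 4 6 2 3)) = -1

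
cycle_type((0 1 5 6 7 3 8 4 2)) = 9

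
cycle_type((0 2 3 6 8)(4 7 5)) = 3.5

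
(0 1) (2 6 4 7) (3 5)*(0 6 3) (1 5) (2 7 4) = (0 5) (1 6 2 3) 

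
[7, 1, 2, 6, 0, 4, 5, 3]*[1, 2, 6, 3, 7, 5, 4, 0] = [0, 2, 6, 4, 1, 7, 5, 3]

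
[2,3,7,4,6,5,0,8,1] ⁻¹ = [6,8,0,1,3,5,4,2,7] 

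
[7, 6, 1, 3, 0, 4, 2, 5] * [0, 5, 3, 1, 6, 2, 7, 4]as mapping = [0→4, 1→7, 2→5, 3→1, 4→0, 5→6, 6→3, 7→2]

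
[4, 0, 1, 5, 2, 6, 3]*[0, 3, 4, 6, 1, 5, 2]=[1, 0, 3, 5, 4, 2, 6]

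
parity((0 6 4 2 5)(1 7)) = odd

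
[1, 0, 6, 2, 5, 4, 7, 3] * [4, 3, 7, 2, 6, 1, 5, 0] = [3, 4, 5, 7, 1, 6, 0, 2]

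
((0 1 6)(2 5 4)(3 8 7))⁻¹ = (0 6 1)(2 4 5)(3 7 8)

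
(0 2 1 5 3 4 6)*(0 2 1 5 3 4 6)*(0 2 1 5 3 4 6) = (0 5 6 1 4 2 3) 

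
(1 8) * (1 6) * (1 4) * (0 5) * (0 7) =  (0 5 7)(1 8 6 4)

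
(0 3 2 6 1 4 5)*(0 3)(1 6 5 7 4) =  (2 5 3)(4 7)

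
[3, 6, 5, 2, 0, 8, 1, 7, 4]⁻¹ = [4, 6, 3, 0, 8, 2, 1, 7, 5]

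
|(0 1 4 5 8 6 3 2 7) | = 9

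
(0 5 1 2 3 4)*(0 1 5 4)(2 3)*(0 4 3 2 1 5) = (0 3 4 5)(1 2)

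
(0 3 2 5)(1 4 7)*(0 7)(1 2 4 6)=(0 3 4)(1 6)(2 5 7)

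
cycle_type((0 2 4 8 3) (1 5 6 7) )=4.5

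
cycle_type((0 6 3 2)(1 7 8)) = 3.4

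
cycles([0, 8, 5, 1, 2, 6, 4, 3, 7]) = (1 8 7 3)(2 5 6 4)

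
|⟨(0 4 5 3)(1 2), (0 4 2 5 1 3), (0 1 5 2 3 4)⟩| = 720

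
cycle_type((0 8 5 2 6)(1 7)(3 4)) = 2^2.5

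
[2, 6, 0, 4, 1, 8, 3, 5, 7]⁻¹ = [2, 4, 0, 6, 3, 7, 1, 8, 5]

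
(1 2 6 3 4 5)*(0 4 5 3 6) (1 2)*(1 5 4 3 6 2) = (0 3 4 6 2) (1 5) 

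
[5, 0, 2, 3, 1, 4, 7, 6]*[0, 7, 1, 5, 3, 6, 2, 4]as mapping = [0→6, 1→0, 2→1, 3→5, 4→7, 5→3, 6→4, 7→2]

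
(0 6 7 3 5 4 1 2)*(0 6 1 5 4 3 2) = (0 1)(2 6 7)(3 4 5)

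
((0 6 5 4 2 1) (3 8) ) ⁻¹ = (0 1 2 4 5 6) (3 8) 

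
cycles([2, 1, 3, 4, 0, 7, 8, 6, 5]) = (0 2 3 4)(5 7 6 8)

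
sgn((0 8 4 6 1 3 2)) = 1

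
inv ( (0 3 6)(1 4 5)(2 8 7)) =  (0 6 3)(1 5 4)(2 7 8)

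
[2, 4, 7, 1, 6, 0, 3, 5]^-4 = [0, 1, 2, 3, 4, 5, 6, 7]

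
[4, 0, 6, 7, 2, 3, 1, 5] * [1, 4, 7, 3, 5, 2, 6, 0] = [5, 1, 6, 0, 7, 3, 4, 2]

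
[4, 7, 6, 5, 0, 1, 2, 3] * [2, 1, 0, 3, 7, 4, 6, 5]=[7, 5, 6, 4, 2, 1, 0, 3]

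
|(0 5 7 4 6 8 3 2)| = 8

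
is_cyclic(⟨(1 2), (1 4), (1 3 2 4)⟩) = no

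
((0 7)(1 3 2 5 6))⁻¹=(0 7)(1 6 5 2 3)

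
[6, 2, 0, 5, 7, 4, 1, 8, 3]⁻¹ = [2, 6, 1, 8, 5, 3, 0, 4, 7]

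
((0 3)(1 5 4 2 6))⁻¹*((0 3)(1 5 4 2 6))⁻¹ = (1 2 5 6 4)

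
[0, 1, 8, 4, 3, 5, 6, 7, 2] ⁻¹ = [0, 1, 8, 4, 3, 5, 6, 7, 2] 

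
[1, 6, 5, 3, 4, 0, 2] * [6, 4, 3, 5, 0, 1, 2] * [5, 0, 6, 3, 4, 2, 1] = [4, 6, 0, 2, 5, 1, 3]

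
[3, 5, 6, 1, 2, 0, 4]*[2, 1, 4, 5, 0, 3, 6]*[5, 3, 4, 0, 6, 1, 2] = [1, 0, 2, 3, 6, 4, 5]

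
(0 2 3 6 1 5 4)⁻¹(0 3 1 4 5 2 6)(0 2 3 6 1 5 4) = (0 4 3 1 2 6 5)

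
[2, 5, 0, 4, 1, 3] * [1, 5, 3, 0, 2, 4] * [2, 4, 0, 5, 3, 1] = [5, 3, 4, 0, 1, 2]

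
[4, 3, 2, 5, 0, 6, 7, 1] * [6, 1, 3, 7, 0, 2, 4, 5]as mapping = [0→0, 1→7, 2→3, 3→2, 4→6, 5→4, 6→5, 7→1]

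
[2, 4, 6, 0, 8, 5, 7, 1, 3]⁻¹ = [3, 7, 0, 8, 1, 5, 2, 6, 4]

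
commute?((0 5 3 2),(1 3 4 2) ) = no:(0 5 3 2)*(1 3 4 2) = (0 5 4 2) (1 3),(1 3 4 2)*(0 5 3 2) = (0 5 3 4) (1 2) 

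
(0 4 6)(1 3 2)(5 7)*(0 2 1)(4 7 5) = (0 7 4 6 2)(1 3)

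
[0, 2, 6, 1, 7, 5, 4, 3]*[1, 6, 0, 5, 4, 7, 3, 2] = [1, 0, 3, 6, 2, 7, 4, 5]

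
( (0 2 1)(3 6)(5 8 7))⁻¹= (0 1 2)(3 6)(5 7 8)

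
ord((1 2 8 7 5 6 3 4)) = 8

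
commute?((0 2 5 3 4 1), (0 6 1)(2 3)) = no:(0 2 5 3 4 1)*(0 6 1)(2 3) = (0 3 4)(1 6)(2 5), (0 6 1)(2 3)*(0 2 5 3 4 1) = (0 6)(1 2 4)(3 5)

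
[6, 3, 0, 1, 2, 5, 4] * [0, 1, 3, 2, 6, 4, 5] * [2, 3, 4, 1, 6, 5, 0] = [5, 4, 2, 3, 1, 6, 0]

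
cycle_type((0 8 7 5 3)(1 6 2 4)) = 4.5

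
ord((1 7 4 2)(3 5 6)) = 12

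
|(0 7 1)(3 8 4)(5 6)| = 6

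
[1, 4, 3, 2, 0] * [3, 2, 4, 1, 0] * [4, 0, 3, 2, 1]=[3, 4, 0, 1, 2]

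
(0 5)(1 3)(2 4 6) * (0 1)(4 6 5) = (0 4 5 1 3)(2 6)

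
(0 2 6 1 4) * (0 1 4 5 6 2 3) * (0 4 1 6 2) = (0 3 4 6 1 5 2) 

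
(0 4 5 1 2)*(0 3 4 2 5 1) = (0 2 3 4 1 5) 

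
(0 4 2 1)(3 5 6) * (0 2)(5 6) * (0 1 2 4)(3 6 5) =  (1 4)(3 5)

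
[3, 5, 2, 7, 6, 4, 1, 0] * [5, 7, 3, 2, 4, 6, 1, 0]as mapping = [0→2, 1→6, 2→3, 3→0, 4→1, 5→4, 6→7, 7→5]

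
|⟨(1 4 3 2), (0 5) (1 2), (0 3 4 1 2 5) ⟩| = 720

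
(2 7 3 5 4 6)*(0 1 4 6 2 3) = (0 1 4 2 7)(3 5 6)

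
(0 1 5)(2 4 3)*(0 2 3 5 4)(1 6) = (0 6 1 4 5 2)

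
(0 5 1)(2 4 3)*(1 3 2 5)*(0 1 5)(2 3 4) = (0 5 4 3)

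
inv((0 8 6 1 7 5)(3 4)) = (0 5 7 1 6 8)(3 4)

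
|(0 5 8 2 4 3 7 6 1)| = 9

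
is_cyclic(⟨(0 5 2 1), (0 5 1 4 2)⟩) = no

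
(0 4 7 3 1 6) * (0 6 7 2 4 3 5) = (0 3 1 7 5)(2 4)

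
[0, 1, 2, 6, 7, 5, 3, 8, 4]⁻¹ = [0, 1, 2, 6, 8, 5, 3, 4, 7]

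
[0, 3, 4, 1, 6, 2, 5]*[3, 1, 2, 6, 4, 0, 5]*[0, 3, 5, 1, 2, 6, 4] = [1, 4, 2, 3, 6, 5, 0]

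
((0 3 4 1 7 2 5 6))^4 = (0 7)(1 6)(2 3)(4 5)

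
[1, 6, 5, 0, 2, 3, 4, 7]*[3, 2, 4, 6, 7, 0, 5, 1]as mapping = [0→2, 1→5, 2→0, 3→3, 4→4, 5→6, 6→7, 7→1]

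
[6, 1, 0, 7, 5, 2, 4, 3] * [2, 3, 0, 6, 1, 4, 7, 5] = [7, 3, 2, 5, 4, 0, 1, 6]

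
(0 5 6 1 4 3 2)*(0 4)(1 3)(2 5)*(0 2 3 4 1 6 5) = (0 3)(1 2)(4 6)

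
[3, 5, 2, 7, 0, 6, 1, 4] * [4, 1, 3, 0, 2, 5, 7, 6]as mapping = [0→0, 1→5, 2→3, 3→6, 4→4, 5→7, 6→1, 7→2]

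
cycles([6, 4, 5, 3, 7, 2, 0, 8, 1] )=(0 6)(1 4 7 8)(2 5)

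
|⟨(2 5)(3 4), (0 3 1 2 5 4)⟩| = 720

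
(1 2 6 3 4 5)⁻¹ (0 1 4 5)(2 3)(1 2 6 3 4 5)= (0 2 5 1)(4 6)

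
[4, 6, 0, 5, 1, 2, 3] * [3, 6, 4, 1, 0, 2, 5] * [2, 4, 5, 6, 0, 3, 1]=[2, 3, 6, 5, 1, 0, 4]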